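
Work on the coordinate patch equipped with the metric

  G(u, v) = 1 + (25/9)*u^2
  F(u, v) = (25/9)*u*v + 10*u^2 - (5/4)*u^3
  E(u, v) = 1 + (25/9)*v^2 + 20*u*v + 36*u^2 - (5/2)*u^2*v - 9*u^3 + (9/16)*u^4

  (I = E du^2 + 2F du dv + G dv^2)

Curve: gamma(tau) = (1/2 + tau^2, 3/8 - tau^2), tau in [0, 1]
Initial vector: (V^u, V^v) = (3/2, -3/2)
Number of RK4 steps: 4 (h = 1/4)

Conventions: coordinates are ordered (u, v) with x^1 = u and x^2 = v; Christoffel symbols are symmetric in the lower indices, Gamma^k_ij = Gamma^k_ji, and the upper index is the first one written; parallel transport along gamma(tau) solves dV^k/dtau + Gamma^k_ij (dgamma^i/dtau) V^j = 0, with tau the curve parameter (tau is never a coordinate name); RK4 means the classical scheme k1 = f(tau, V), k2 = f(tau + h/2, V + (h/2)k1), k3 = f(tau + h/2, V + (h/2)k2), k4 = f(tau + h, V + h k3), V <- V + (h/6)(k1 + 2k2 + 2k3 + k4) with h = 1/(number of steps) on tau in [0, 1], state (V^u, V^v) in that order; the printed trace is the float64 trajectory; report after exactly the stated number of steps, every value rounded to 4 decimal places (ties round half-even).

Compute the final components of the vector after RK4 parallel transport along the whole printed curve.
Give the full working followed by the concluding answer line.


gamma'(tau) = (2*tau, -2*tau); f(tau, V)^k = -Gamma^k_ij(gamma(tau)) gamma'^i(tau) V^j; h = 1/4; intermediate values shown to 6 dp
curve data and Christoffel symbols at the stage parameters:
  tau = 0.000000: gamma = (0.500000, 0.375000), gamma' = (0.000000, 0.000000); Gamma_uuu = 1.335732, Gamma_uuv = 0.424042, Gamma_uvv = 0.000000, Gamma_vuu = 0.323814, Gamma_vuv = 0.102798, Gamma_vvv = 0.000000
  tau = 0.125000: gamma = (0.515625, 0.359375), gamma' = (0.250000, -0.250000); Gamma_uuu = 1.309594, Gamma_uuv = 0.417608, Gamma_uvv = 0.000000, Gamma_vuu = 0.322168, Gamma_vuv = 0.102734, Gamma_vvv = 0.000000
  tau = 0.250000: gamma = (0.562500, 0.312500), gamma' = (0.500000, -0.500000); Gamma_uuu = 1.235889, Gamma_uuv = 0.399479, Gamma_uvv = 0.000000, Gamma_vuu = 0.316697, Gamma_vuv = 0.102367, Gamma_vvv = 0.000000
  tau = 0.375000: gamma = (0.640625, 0.234375), gamma' = (0.750000, -0.750000); Gamma_uuu = 1.126909, Gamma_uuv = 0.372724, Gamma_uvv = 0.000000, Gamma_vuu = 0.306427, Gamma_vuv = 0.101351, Gamma_vvv = 0.000000
  tau = 0.500000: gamma = (0.750000, 0.125000), gamma' = (1.000000, -1.000000); Gamma_uuu = 0.998102, Gamma_uuv = 0.341231, Gamma_uvv = 0.000000, Gamma_vuu = 0.291062, Gamma_vuv = 0.099509, Gamma_vvv = 0.000000
  tau = 0.625000: gamma = (0.890625, -0.015625), gamma' = (1.250000, -1.250000); Gamma_uuu = 0.863543, Gamma_uuv = 0.308580, Gamma_uvv = 0.000000, Gamma_vuu = 0.271411, Gamma_vuv = 0.096987, Gamma_vvv = 0.000000
  tau = 0.750000: gamma = (1.062500, -0.187500), gamma' = (1.500000, -1.500000); Gamma_uuu = 0.733304, Gamma_uuv = 0.277373, Gamma_uvv = 0.000000, Gamma_vuu = 0.248965, Gamma_vuv = 0.094171, Gamma_vvv = 0.000000
  tau = 0.875000: gamma = (1.265625, -0.390625), gamma' = (1.750000, -1.750000); Gamma_uuu = 0.613042, Gamma_uuv = 0.249109, Gamma_uvv = 0.000000, Gamma_vuu = 0.225232, Gamma_vuv = 0.091523, Gamma_vvv = 0.000000
  tau = 1.000000: gamma = (1.500000, -0.625000), gamma' = (2.000000, -2.000000); Gamma_uuu = 0.504916, Gamma_uuv = 0.224407, Gamma_uvv = 0.000000, Gamma_vuu = 0.201295, Gamma_vuv = 0.089465, Gamma_vvv = 0.000000
step 0: V^u = 1.5000, V^v = -1.5000
step 1: k1 = (0.000000, 0.000000), k2 = (-0.177891, -0.043762), k3 = (-0.172362, -0.042402), k4 = (-0.307560, -0.078812); V <- V + (h/6)(k1 + 2k2 + 2k3 + k4): V^u = 1.4580, V^v = -1.5105
step 2: k1 = (-0.308042, -0.078936), k2 = (-0.377921, -0.102764), k3 = (-0.372147, -0.101194), k4 = (-0.372552, -0.108642); V <- V + (h/6)(k1 + 2k2 + 2k3 + k4): V^u = 1.3671, V^v = -1.5353
step 3: k1 = (-0.374145, -0.109107), k2 = (-0.318486, -0.100100), k3 = (-0.323746, -0.101753), k4 = (-0.230277, -0.078182); V <- V + (h/6)(k1 + 2k2 + 2k3 + k4): V^u = 1.2884, V^v = -1.5599
step 4: k1 = (-0.232142, -0.078815), k2 = (-0.117778, -0.043272), k3 = (-0.128819, -0.047328), k4 = (0.000652, 0.000260); V <- V + (h/6)(k1 + 2k2 + 2k3 + k4): V^u = 1.2582, V^v = -1.5707

Answer: V^u = 1.2582, V^v = -1.5707


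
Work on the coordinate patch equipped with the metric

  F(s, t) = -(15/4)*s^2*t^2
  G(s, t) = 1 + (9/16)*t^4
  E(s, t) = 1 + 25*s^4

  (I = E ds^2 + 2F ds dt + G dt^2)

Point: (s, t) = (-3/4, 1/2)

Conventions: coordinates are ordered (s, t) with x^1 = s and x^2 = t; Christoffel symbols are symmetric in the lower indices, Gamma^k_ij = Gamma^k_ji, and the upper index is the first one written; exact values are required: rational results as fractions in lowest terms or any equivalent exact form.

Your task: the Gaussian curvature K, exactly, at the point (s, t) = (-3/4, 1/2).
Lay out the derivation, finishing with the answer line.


E = 2281/256, F = -135/256, G = 265/256, EG - F^2 = 1145/128 at the point
E_s = -675/16, E_t = 0, F_s = 45/32, F_t = -135/64, G_s = 0, G_t = 9/32
E_tt = 0, F_st = 45/8, G_ss = 0
The intrinsic route: Brioschi's K = (det M1 - det M2)/(EG - F^2)^2.
M1 = [[-E_tt/2 + F_st - G_ss/2, E_s/2, F_s - E_t/2], [F_t - G_s/2, E, F], [G_t/2, F, G]] = [[45/8, -675/32, 45/32], [-135/64, 2281/256, -135/256], [9/64, -135/256, 265/256]]; det M1 = 45/8
M2 = [[0, E_t/2, G_s/2], [E_t/2, E, F], [G_s/2, F, G]] = [[0, 0, 0], [0, 2281/256, -135/256], [0, -135/256, 265/256]]; det M2 = 0
det M1 - det M2 = 45/8; K = 45/8 / (1145/128)^2 = 18432/262205

Answer: K = 18432/262205


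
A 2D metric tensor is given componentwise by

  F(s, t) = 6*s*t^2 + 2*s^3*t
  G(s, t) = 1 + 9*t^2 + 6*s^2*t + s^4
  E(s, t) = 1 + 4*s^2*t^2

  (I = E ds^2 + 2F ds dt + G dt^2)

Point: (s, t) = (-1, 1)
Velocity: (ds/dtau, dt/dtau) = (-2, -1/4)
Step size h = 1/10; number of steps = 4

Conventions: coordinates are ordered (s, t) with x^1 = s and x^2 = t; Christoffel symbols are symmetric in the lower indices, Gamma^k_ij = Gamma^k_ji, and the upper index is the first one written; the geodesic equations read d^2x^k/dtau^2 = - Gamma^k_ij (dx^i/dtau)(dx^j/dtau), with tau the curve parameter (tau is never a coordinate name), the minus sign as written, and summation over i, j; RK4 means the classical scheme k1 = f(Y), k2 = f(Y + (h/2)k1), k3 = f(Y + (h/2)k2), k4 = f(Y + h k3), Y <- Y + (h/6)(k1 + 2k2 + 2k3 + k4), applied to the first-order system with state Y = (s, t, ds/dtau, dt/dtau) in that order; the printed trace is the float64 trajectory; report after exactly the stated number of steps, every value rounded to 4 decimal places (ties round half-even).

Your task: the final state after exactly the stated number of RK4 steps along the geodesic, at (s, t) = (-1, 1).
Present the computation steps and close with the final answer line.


f(Y) = (ds/dtau, dt/dtau, -Gamma^s_ij Y'^i Y'^j, -Gamma^t_ij Y'^i Y'^j) with the Gammas evaluated at the stage position; h = 0.100000; intermediate values shown to 6 dp
step 0: s = -1.0000, t = 1.0000, ds/dtau = -2.0000, dt/dtau = -0.2500
step 1:
  k1: at (s, t) = (-1.000000, 1.000000), (ds/dtau, dt/dtau) = (-2.000000, -0.250000); Gamma_sss = -0.190476, Gamma_sst = 0.190476, Gamma_stt = -0.285714, Gamma_tss = 0.380952, Gamma_tst = -0.380952, Gamma_ttt = 0.571429; k1 = (-2.000000, -0.250000, 0.589286, -1.178571)
  k2: at (s, t) = (-1.100000, 0.987500), (ds/dtau, dt/dtau) = (-1.970536, -0.308929); Gamma_sss = -0.185507, Gamma_sst = 0.206641, Gamma_stt = -0.281783, Gamma_tss = 0.356285, Gamma_tst = -0.396874, Gamma_ttt = 0.541192; k2 = (-1.970536, -0.308929, 0.495631, -0.951909)
  k3: at (s, t) = (-1.098527, 0.984554), (ds/dtau, dt/dtau) = (-1.975218, -0.297595); Gamma_sss = -0.185287, Gamma_sst = 0.206736, Gamma_stt = -0.282291, Gamma_tss = 0.356371, Gamma_tst = -0.397625, Gamma_ttt = 0.542943; k3 = (-1.975218, -0.297595, 0.504850, -0.971000)
  k4: at (s, t) = (-1.197522, 0.970240), (ds/dtau, dt/dtau) = (-1.949515, -0.347100); Gamma_sss = -0.178392, Gamma_sst = 0.220181, Gamma_stt = -0.275796, Gamma_tss = 0.333543, Gamma_tst = -0.411676, Gamma_ttt = 0.515660; k4 = (-1.949515, -0.347100, 0.413244, -0.772648)
  Y <- Y + (h/6)(k1 + 2k2 + 2k3 + k4): s = -1.1974, t = 0.9698, ds/dtau = -1.9499, dt/dtau = -0.3466
step 2:
  k1: at (s, t) = (-1.197350, 0.969831), (ds/dtau, dt/dtau) = (-1.949942, -0.346617); Gamma_sss = -0.178360, Gamma_sst = 0.220203, Gamma_stt = -0.275862, Gamma_tss = 0.333545, Gamma_tst = -0.411793, Gamma_ttt = 0.515881; k1 = (-1.949942, -0.346617, 0.413653, -0.773559)
  k2: at (s, t) = (-1.294847, 0.952500), (ds/dtau, dt/dtau) = (-1.929259, -0.385295); Gamma_sss = -0.169991, Gamma_sst = 0.231089, Gamma_stt = -0.267702, Gamma_tss = 0.312468, Gamma_tst = -0.424776, Gamma_ttt = 0.492076; k2 = (-1.929259, -0.385295, 0.328901, -0.604569)
  k3: at (s, t) = (-1.293813, 0.950566), (ds/dtau, dt/dtau) = (-1.933497, -0.376846); Gamma_sss = -0.169849, Gamma_sst = 0.231181, Gamma_stt = -0.268023, Gamma_tss = 0.312508, Gamma_tst = -0.425353, Gamma_ttt = 0.493139; k3 = (-1.933497, -0.376846, 0.336137, -0.618463)
  k4: at (s, t) = (-1.390700, 0.932146), (ds/dtau, dt/dtau) = (-1.916328, -0.408464); Gamma_sss = -0.160584, Gamma_sst = 0.239581, Gamma_stt = -0.258411, Gamma_tss = 0.292996, Gamma_tst = -0.437130, Gamma_ttt = 0.471486; k4 = (-1.916328, -0.408464, 0.257766, -0.470309)
  Y <- Y + (h/6)(k1 + 2k2 + 2k3 + k4): s = -1.3905, t = 0.9318, ds/dtau = -1.9166, dt/dtau = -0.4081
step 3:
  k1: at (s, t) = (-1.390547, 0.931841), (ds/dtau, dt/dtau) = (-1.916584, -0.408116); Gamma_sss = -0.160561, Gamma_sst = 0.239598, Gamma_stt = -0.258457, Gamma_tss = 0.292998, Gamma_tst = -0.437228, Gamma_ttt = 0.471643; k1 = (-1.916584, -0.408116, 0.258013, -0.470833)
  k2: at (s, t) = (-1.486376, 0.911436), (ds/dtau, dt/dtau) = (-1.903683, -0.431658); Gamma_sss = -0.150669, Gamma_sst = 0.245712, Gamma_stt = -0.247964, Gamma_tss = 0.274906, Gamma_tst = -0.448318, Gamma_ttt = 0.452428; k2 = (-1.903683, -0.431658, 0.188406, -0.343759)
  k3: at (s, t) = (-1.485731, 0.910259), (ds/dtau, dt/dtau) = (-1.907163, -0.425304); Gamma_sss = -0.150578, Gamma_sst = 0.245775, Gamma_stt = -0.248135, Gamma_tss = 0.274912, Gamma_tst = -0.448713, Gamma_ttt = 0.453023; k3 = (-1.907163, -0.425304, 0.193870, -0.353949)
  k4: at (s, t) = (-1.581263, 0.889311), (ds/dtau, dt/dtau) = (-1.897197, -0.443511); Gamma_sss = -0.140429, Gamma_sst = 0.249694, Gamma_stt = -0.236862, Gamma_tss = 0.258060, Gamma_tst = -0.458850, Gamma_ttt = 0.435269; k4 = (-1.897197, -0.443511, 0.131847, -0.242289)
  Y <- Y + (h/6)(k1 + 2k2 + 2k3 + k4): s = -1.5811, t = 0.8891, ds/dtau = -1.8973, dt/dtau = -0.4433
step 4:
  k1: at (s, t) = (-1.581138, 0.889082), (ds/dtau, dt/dtau) = (-1.897343, -0.443258); Gamma_sss = -0.140411, Gamma_sst = 0.249706, Gamma_stt = -0.236892, Gamma_tss = 0.258059, Gamma_tst = -0.458930, Gamma_ttt = 0.435380; k1 = (-1.897343, -0.443258, 0.131999, -0.242599)
  k2: at (s, t) = (-1.676005, 0.866919), (ds/dtau, dt/dtau) = (-1.890743, -0.455388); Gamma_sss = -0.130158, Gamma_sst = 0.251634, Gamma_stt = -0.225208, Gamma_tss = 0.242307, Gamma_tst = -0.468448, Gamma_ttt = 0.419254; k2 = (-1.890743, -0.455388, 0.078683, -0.146479)
  k3: at (s, t) = (-1.675675, 0.866313), (ds/dtau, dt/dtau) = (-1.893409, -0.450582); Gamma_sss = -0.130108, Gamma_sst = 0.251663, Gamma_stt = -0.225279, Gamma_tss = 0.242299, Gamma_tst = -0.468669, Gamma_ttt = 0.419535; k3 = (-1.893409, -0.450582, 0.082768, -0.154139)
  k4: at (s, t) = (-1.770479, 0.844024), (ds/dtau, dt/dtau) = (-1.889067, -0.458672); Gamma_sss = -0.119995, Gamma_sst = 0.251710, Gamma_stt = -0.213256, Gamma_tss = 0.227519, Gamma_tst = -0.477258, Gamma_ttt = 0.404346; k4 = (-1.889067, -0.458672, 0.036882, -0.069931)
  Y <- Y + (h/6)(k1 + 2k2 + 2k3 + k4): s = -1.7704, t = 0.8439, ds/dtau = -1.8891, dt/dtau = -0.4585

Answer: s = -1.7704, t = 0.8439, ds/dtau = -1.8891, dt/dtau = -0.4585


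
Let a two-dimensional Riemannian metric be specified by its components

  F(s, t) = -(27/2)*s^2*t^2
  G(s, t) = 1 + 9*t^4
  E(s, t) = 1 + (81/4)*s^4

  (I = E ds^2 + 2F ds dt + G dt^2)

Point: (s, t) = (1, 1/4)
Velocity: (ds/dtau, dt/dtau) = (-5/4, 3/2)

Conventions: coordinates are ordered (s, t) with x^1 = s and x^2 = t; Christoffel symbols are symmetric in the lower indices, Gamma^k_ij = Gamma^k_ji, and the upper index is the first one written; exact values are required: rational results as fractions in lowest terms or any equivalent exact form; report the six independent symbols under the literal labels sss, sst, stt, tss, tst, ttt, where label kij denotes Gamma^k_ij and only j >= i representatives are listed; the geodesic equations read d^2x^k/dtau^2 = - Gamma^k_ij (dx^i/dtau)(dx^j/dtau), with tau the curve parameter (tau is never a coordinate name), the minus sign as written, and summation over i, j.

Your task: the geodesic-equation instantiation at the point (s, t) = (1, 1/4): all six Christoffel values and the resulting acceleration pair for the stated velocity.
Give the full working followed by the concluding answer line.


E = 85/4, F = -27/32, G = 265/256 at the point
E_s = 81, E_t = 0, F_s = -27/16, F_t = -27/4, G_s = 0, G_t = 9/16
EG - F^2 = 5449/256;  g^inv = (256/5449) * [[265/256, 27/32], [27/32, 85/4]]
first-kind symbols [ij,l] = (1/2)(d_i g_jl + d_j g_il - d_l g_ij): [ss,s] = E_s/2 = 81/2, [ss,t] = F_s - E_t/2 = -27/16, [st,s] = E_t/2 = 0, [st,t] = G_s/2 = 0, [tt,s] = F_t - G_s/2 = -27/4, [tt,t] = G_t/2 = 9/32
Gamma^s_ij = (G*[ij,s] - F*[ij,t])/(EG - F^2), Gamma^t_ij = (E*[ij,t] - F*[ij,s])/(EG - F^2)
Gamma_sss = 10368/5449, Gamma_sst = 0, Gamma_stt = -1728/5449, Gamma_tss = -432/5449, Gamma_tst = 0, Gamma_ttt = 72/5449
d^2s/dtau^2 = -(Gamma_sss*(-5/4)^2 + 2*Gamma_sst*(-5/4)*(3/2) + Gamma_stt*(3/2)^2) = -12312/5449
d^2t/dtau^2 = -(Gamma_tss*(-5/4)^2 + 2*Gamma_tst*(-5/4)*(3/2) + Gamma_ttt*(3/2)^2) = 513/5449

Answer: Gamma_sss = 10368/5449, Gamma_sst = 0, Gamma_stt = -1728/5449, Gamma_tss = -432/5449, Gamma_tst = 0, Gamma_ttt = 72/5449; accelerations (d^2s/dtau^2, d^2t/dtau^2) = (-12312/5449, 513/5449)


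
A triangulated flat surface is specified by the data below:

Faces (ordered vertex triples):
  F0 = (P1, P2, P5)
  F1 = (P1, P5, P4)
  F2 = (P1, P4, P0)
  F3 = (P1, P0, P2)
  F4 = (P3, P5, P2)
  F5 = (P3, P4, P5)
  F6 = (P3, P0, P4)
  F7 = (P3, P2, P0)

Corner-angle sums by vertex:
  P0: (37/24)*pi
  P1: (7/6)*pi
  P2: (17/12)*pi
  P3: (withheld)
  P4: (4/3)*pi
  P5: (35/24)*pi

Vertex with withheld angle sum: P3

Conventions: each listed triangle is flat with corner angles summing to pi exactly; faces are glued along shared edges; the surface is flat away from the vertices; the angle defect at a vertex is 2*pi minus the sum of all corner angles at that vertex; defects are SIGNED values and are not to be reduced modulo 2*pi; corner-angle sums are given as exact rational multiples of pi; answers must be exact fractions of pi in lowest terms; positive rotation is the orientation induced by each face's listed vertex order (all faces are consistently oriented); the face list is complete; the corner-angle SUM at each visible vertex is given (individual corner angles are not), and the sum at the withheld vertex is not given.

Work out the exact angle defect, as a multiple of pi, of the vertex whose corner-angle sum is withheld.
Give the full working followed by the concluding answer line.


V = 6, E = 12, F = 8; chi = V - E + F = 2
Gauss-Bonnet: total defect = 2*pi*chi = 4*pi; visible defects sum to (37/12)*pi

Answer: defect(P3) = (11/12)*pi


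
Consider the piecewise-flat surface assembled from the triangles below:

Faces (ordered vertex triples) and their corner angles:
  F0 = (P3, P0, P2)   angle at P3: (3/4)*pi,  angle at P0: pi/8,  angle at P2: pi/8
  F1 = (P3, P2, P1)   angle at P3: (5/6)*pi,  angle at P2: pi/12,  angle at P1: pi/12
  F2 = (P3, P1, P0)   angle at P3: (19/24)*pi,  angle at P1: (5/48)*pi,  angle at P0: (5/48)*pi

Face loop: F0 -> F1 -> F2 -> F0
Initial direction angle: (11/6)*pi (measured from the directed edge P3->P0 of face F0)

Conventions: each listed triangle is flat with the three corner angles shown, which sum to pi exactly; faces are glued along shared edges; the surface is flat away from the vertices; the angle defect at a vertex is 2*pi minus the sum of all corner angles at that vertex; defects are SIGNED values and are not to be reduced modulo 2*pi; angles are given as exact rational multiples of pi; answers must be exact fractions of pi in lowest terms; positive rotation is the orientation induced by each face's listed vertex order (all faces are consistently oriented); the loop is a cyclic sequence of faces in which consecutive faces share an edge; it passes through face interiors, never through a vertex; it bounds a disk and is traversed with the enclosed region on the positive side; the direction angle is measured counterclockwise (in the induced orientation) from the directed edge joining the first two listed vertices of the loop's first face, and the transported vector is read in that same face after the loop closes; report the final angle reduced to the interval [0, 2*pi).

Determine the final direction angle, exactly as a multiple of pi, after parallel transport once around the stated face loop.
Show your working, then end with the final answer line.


enclosed vertex P3: corner angles sum to (19/8)*pi, defect = 2*pi - (19/8)*pi = (-3/8)*pi
final direction = starting direction + enclosed defect total, reduced mod 2*pi (induced orientation)
final angle = (11/6)*pi - (3/8)*pi = (35/24)*pi (mod 2*pi)

Answer: final direction angle = (35/24)*pi


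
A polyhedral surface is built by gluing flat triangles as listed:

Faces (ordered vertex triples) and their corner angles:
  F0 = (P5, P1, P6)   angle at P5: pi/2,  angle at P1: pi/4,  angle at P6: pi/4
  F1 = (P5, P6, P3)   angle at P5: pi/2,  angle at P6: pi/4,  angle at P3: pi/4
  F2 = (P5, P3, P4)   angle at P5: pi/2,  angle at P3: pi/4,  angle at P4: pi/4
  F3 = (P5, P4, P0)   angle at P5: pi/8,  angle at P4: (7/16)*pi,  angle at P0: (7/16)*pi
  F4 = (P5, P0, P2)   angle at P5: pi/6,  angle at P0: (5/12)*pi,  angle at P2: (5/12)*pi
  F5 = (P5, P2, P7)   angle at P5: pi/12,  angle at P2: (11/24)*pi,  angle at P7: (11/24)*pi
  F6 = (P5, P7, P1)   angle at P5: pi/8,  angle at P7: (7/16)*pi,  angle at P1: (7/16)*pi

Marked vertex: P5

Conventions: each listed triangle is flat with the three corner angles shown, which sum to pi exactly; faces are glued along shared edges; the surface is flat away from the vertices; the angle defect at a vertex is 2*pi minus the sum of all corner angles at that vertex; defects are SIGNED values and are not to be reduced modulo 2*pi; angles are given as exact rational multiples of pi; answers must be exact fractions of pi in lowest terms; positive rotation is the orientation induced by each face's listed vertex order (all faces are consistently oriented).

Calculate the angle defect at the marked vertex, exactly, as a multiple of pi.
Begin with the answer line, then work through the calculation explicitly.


Answer: defect(P5) = 0

Sum of corner angles at P5: 2*pi
defect = 2*pi - 2*pi


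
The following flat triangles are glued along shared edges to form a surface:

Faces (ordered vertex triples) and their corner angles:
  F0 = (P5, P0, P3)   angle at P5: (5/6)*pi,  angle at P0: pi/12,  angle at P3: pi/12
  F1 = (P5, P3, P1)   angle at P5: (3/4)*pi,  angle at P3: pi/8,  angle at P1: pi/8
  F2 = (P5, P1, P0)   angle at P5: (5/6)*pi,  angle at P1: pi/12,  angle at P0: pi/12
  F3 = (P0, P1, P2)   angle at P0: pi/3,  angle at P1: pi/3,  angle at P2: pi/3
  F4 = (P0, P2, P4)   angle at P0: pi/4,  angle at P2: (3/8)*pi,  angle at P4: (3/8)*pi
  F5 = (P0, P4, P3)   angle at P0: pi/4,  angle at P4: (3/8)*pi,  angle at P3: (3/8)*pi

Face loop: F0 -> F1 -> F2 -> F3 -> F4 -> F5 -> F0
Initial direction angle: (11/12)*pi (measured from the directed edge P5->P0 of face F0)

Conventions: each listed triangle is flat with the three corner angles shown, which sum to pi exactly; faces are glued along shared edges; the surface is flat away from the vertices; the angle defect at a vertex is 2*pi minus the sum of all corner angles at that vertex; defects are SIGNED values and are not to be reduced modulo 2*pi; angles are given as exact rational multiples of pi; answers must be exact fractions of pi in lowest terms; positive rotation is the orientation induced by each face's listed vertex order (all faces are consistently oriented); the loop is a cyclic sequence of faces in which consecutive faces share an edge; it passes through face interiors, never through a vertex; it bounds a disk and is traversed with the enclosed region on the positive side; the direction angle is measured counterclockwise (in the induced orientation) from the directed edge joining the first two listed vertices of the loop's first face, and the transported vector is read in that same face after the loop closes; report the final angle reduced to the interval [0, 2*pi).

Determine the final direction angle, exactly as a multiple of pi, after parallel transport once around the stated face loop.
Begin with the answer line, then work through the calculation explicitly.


Answer: final direction angle = (3/2)*pi

enclosed vertex P0: corner angles sum to pi, defect = 2*pi - pi = pi
enclosed vertex P5: corner angles sum to (29/12)*pi, defect = 2*pi - (29/12)*pi = (-5/12)*pi
by Gauss-Bonnet the loop rotates the vector by the enclosed defect sum (positive orientation, mod 2*pi)
final angle = (11/12)*pi + (7/12)*pi = (3/2)*pi (mod 2*pi)


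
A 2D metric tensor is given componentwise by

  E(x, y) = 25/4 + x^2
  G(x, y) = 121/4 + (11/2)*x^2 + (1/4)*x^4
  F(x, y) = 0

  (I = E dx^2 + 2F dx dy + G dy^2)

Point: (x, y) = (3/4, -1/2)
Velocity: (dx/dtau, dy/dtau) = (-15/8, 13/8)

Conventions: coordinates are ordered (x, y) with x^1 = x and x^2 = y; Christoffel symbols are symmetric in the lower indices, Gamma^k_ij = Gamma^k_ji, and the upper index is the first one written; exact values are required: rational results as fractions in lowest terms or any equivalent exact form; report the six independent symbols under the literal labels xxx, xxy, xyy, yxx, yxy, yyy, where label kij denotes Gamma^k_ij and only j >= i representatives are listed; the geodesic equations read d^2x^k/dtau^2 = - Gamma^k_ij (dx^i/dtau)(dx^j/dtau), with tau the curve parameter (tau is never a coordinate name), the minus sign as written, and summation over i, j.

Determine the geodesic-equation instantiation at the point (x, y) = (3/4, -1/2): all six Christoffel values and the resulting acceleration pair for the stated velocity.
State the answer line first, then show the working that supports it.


Answer: Gamma_xxx = 12/109, Gamma_xxy = 0, Gamma_xyy = -555/872, Gamma_yxx = 0, Gamma_yxy = 24/185, Gamma_yyy = 0; accelerations (d^2x/dtau^2, d^2y/dtau^2) = (72195/55808, 117/148)

E = 109/16, F = 0, G = 34225/1024 at the point
E_x = 3/2, E_y = 0, F_x = 0, F_y = 0, G_x = 555/64, G_y = 0
EG - F^2 = 3730525/16384;  g^inv = (16384/3730525) * [[34225/1024, 0], [0, 109/16]]
first-kind symbols [ij,l] = (1/2)(d_i g_jl + d_j g_il - d_l g_ij): [xx,x] = E_x/2 = 3/4, [xx,y] = F_x - E_y/2 = 0, [xy,x] = E_y/2 = 0, [xy,y] = G_x/2 = 555/128, [yy,x] = F_y - G_x/2 = -555/128, [yy,y] = G_y/2 = 0
Gamma^x_ij = (G*[ij,x] - F*[ij,y])/(EG - F^2), Gamma^y_ij = (E*[ij,y] - F*[ij,x])/(EG - F^2)
Gamma_xxx = 12/109, Gamma_xxy = 0, Gamma_xyy = -555/872, Gamma_yxx = 0, Gamma_yxy = 24/185, Gamma_yyy = 0
d^2x/dtau^2 = -(Gamma_xxx*(-15/8)^2 + 2*Gamma_xxy*(-15/8)*(13/8) + Gamma_xyy*(13/8)^2) = 72195/55808
d^2y/dtau^2 = -(Gamma_yxx*(-15/8)^2 + 2*Gamma_yxy*(-15/8)*(13/8) + Gamma_yyy*(13/8)^2) = 117/148


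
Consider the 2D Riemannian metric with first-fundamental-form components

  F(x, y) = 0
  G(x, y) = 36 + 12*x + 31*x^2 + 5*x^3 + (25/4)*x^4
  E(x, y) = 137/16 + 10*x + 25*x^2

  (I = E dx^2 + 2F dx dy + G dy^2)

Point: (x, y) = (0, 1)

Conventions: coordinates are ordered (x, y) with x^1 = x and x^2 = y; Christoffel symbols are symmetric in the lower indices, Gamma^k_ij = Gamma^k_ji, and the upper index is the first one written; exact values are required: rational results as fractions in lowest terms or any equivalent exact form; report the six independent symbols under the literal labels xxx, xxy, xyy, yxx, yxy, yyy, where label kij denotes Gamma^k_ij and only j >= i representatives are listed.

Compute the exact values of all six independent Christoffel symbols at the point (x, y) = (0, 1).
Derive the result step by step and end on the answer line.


E = 137/16, F = 0, G = 36 at the point
E_x = 10, E_y = 0, F_x = 0, F_y = 0, G_x = 12, G_y = 0
EG - F^2 = 1233/4;  g^inv = (4/1233) * [[36, 0], [0, 137/16]]
first-kind symbols [ij,l] = (1/2)(d_i g_jl + d_j g_il - d_l g_ij): [xx,x] = E_x/2 = 5, [xx,y] = F_x - E_y/2 = 0, [xy,x] = E_y/2 = 0, [xy,y] = G_x/2 = 6, [yy,x] = F_y - G_x/2 = -6, [yy,y] = G_y/2 = 0
Gamma^x_ij = (G*[ij,x] - F*[ij,y])/(EG - F^2), Gamma^y_ij = (E*[ij,y] - F*[ij,x])/(EG - F^2)

Answer: Gamma_xxx = 80/137, Gamma_xxy = 0, Gamma_xyy = -96/137, Gamma_yxx = 0, Gamma_yxy = 1/6, Gamma_yyy = 0


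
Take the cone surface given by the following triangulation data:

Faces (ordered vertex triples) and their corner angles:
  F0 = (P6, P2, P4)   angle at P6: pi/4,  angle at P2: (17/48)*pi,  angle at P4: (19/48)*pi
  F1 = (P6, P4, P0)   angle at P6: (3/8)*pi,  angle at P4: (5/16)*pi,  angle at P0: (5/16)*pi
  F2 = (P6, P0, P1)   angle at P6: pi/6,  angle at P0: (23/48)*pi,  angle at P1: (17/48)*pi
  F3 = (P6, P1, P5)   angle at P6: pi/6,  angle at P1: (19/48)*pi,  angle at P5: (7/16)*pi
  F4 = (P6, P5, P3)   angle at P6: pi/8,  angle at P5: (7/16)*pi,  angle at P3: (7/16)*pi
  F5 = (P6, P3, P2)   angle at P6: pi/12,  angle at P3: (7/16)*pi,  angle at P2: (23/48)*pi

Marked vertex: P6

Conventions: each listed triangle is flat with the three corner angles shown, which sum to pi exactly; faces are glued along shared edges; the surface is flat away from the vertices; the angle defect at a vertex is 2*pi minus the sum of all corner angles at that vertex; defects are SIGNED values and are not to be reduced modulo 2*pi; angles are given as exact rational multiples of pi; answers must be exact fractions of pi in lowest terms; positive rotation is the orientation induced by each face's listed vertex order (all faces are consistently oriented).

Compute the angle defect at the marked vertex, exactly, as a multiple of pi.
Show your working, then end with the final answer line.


Sum of corner angles at P6: (7/6)*pi
defect = 2*pi - (7/6)*pi

Answer: defect(P6) = (5/6)*pi


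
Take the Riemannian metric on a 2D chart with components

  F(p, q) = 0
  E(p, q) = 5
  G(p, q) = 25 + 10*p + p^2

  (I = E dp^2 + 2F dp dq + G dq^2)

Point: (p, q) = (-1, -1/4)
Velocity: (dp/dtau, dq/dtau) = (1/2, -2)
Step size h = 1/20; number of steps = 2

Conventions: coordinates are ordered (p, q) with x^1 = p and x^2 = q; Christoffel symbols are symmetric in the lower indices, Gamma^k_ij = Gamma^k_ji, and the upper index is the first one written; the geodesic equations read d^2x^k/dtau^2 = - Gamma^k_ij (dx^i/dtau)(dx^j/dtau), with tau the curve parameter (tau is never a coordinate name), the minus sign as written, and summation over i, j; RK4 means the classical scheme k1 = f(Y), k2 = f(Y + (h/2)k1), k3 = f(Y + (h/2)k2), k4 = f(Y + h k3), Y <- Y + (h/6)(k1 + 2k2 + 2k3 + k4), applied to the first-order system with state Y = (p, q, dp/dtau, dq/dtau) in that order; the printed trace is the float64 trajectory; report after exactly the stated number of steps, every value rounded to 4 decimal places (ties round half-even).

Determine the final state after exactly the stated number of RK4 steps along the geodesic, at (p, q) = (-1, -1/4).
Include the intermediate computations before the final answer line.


f(Y) = (dp/dtau, dq/dtau, -Gamma^p_ij Y'^i Y'^j, -Gamma^q_ij Y'^i Y'^j) with the Gammas evaluated at the stage position; h = 0.050000; intermediate values shown to 6 dp
step 0: p = -1.0000, q = -0.2500, dp/dtau = 0.5000, dq/dtau = -2.0000
step 1:
  k1: at (p, q) = (-1.000000, -0.250000), (dp/dtau, dq/dtau) = (0.500000, -2.000000); Gamma_ppp = 0.000000, Gamma_ppq = 0.000000, Gamma_pqq = -0.800000, Gamma_qpp = 0.000000, Gamma_qpq = 0.250000, Gamma_qqq = 0.000000; k1 = (0.500000, -2.000000, 3.200000, 0.500000)
  k2: at (p, q) = (-0.987500, -0.300000), (dp/dtau, dq/dtau) = (0.580000, -1.987500); Gamma_ppp = 0.000000, Gamma_ppq = 0.000000, Gamma_pqq = -0.802500, Gamma_qpp = 0.000000, Gamma_qpq = 0.249221, Gamma_qqq = 0.000000; k2 = (0.580000, -1.987500, 3.170000, 0.574579)
  k3: at (p, q) = (-0.985500, -0.299687), (dp/dtau, dq/dtau) = (0.579250, -1.985636); Gamma_ppp = 0.000000, Gamma_ppq = 0.000000, Gamma_pqq = -0.802900, Gamma_qpp = 0.000000, Gamma_qpq = 0.249097, Gamma_qqq = 0.000000; k3 = (0.579250, -1.985636, 3.165633, 0.573013)
  k4: at (p, q) = (-0.971037, -0.349282), (dp/dtau, dq/dtau) = (0.658282, -1.971349); Gamma_ppp = 0.000000, Gamma_ppq = 0.000000, Gamma_pqq = -0.805793, Gamma_qpp = 0.000000, Gamma_qpq = 0.248203, Gamma_qqq = 0.000000; k4 = (0.658282, -1.971349, 3.131486, 0.644187)
  Y <- Y + (h/6)(k1 + 2k2 + 2k3 + k4): p = -0.9710, q = -0.3493, dp/dtau = 0.6584, dq/dtau = -1.9713
step 2:
  k1: at (p, q) = (-0.971027, -0.349314), (dp/dtau, dq/dtau) = (0.658356, -1.971339); Gamma_ppp = 0.000000, Gamma_ppq = 0.000000, Gamma_pqq = -0.805795, Gamma_qpp = 0.000000, Gamma_qpq = 0.248202, Gamma_qqq = 0.000000; k1 = (0.658356, -1.971339, 3.131460, 0.644255)
  k2: at (p, q) = (-0.954568, -0.398597), (dp/dtau, dq/dtau) = (0.736643, -1.955232); Gamma_ppp = 0.000000, Gamma_ppq = 0.000000, Gamma_pqq = -0.809086, Gamma_qpp = 0.000000, Gamma_qpq = 0.247192, Gamma_qqq = 0.000000; k2 = (0.736643, -1.955232, 3.093083, 0.712066)
  k3: at (p, q) = (-0.952611, -0.398194), (dp/dtau, dq/dtau) = (0.735683, -1.953537); Gamma_ppp = 0.000000, Gamma_ppq = 0.000000, Gamma_pqq = -0.809478, Gamma_qpp = 0.000000, Gamma_qpq = 0.247073, Gamma_qqq = 0.000000; k3 = (0.735683, -1.953537, 3.089216, 0.710179)
  k4: at (p, q) = (-0.934243, -0.446990), (dp/dtau, dq/dtau) = (0.812817, -1.935830); Gamma_ppp = 0.000000, Gamma_ppq = 0.000000, Gamma_pqq = -0.813151, Gamma_qpp = 0.000000, Gamma_qpq = 0.245957, Gamma_qqq = 0.000000; k4 = (0.812817, -1.935830, 3.047233, 0.774013)
  Y <- Y + (h/6)(k1 + 2k2 + 2k3 + k4): p = -0.9342, q = -0.4470, dp/dtau = 0.8129, dq/dtau = -1.9358

Answer: p = -0.9342, q = -0.4470, dp/dtau = 0.8129, dq/dtau = -1.9358


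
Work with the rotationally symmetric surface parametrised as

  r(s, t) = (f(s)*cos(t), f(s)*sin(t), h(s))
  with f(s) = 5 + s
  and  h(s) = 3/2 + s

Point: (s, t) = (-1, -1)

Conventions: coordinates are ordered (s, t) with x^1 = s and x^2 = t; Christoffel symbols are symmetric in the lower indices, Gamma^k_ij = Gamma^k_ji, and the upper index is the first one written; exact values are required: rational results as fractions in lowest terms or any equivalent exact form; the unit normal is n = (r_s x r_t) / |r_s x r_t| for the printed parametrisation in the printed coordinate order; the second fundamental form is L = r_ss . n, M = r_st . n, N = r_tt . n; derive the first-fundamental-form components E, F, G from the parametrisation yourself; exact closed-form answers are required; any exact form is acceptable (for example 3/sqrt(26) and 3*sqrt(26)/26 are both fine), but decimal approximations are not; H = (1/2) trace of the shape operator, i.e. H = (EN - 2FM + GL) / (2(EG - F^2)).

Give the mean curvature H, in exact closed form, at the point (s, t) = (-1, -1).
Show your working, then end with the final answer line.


f = 4, f' = 1, f'' = 0, h' = 1, h'' = 0
E = 2, F = 0, G = 16; answer radicand W^2 = 2
unnormalised second-form numerators: l = 0, m = 0, n = 4; L = l/sqrt(2), and similarly M = m/sqrt(W^2), N = n/sqrt(W^2)
H = (E*n - 2*F*m + G*l) / (2*(EG - F^2)*sqrt(W^2)); E*n - 2*F*m + G*l = 8, EG - F^2 = 32, so H = (1/8)/sqrt(2)

Answer: H = sqrt(2)/16


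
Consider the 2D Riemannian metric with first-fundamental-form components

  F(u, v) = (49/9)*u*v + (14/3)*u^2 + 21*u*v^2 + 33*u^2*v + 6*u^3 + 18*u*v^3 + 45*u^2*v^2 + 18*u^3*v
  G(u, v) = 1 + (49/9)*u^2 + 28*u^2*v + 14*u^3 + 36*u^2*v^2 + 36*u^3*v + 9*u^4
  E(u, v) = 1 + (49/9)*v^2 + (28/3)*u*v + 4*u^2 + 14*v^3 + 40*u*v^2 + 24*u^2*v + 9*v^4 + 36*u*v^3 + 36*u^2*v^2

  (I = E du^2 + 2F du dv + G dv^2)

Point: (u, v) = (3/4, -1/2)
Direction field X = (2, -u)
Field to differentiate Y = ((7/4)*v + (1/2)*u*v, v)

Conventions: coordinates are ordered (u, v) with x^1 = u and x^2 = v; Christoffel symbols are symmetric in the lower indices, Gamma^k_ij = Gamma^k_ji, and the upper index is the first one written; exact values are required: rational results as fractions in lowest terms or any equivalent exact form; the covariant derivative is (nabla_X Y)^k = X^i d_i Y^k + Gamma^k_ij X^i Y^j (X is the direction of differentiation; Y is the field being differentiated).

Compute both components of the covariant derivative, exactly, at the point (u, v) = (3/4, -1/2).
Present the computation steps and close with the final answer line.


E = 85/36, F = -133/96, G = 617/256 at the point
E_u = 7/3, E_v = -161/18, F_u = -815/144, F_v = -67/96, G_u = 437/48, G_v = 171/16
EG - F^2 = 8689/2304;  g^inv = (2304/8689) * [[617/256, 133/96], [133/96, 85/36]]
first-kind symbols [ij,l] = (1/2)(d_i g_jl + d_j g_il - d_l g_ij): [uu,u] = E_u/2 = 7/6, [uu,v] = F_u - E_v/2 = -19/16, [uv,u] = E_v/2 = -161/36, [uv,v] = G_u/2 = 437/96, [vv,u] = F_v - G_u/2 = -21/4, [vv,v] = G_v/2 = 171/32
Gamma^u_ij = (G*[ij,u] - F*[ij,v])/(EG - F^2), Gamma^v_ij = (E*[ij,v] - F*[ij,u])/(EG - F^2)
Gamma_uuu = 2688/8689, Gamma_uuv = -10304/8689, Gamma_uvv = -12096/8689, Gamma_vuu = -2736/8689, Gamma_vuv = 10488/8689, Gamma_vvv = 12312/8689
X = (2, -3/4), Y = (-17/16, -1/2) at the point

Answer: (nabla_X Y)^u = -843123/278048, (nabla_X Y)^v = 14271/69512


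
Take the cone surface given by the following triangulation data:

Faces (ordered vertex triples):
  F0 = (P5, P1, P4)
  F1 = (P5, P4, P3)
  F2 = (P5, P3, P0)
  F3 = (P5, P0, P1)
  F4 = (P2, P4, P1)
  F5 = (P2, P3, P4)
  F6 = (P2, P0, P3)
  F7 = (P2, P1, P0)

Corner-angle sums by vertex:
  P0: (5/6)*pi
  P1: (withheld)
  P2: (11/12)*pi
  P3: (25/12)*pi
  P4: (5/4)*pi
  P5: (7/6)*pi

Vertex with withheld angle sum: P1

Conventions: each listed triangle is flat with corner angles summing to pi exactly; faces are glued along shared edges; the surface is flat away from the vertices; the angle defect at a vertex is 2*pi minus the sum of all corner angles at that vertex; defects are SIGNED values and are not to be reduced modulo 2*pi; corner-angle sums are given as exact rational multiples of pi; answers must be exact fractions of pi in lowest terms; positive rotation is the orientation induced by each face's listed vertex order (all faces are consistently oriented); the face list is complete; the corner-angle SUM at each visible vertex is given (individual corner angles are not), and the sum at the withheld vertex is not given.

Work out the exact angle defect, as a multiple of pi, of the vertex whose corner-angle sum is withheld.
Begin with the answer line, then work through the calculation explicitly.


Answer: defect(P1) = pi/4

V = 6, E = 12, F = 8; chi = V - E + F = 2
Gauss-Bonnet: total defect = 2*pi*chi = 4*pi; visible defects sum to (15/4)*pi


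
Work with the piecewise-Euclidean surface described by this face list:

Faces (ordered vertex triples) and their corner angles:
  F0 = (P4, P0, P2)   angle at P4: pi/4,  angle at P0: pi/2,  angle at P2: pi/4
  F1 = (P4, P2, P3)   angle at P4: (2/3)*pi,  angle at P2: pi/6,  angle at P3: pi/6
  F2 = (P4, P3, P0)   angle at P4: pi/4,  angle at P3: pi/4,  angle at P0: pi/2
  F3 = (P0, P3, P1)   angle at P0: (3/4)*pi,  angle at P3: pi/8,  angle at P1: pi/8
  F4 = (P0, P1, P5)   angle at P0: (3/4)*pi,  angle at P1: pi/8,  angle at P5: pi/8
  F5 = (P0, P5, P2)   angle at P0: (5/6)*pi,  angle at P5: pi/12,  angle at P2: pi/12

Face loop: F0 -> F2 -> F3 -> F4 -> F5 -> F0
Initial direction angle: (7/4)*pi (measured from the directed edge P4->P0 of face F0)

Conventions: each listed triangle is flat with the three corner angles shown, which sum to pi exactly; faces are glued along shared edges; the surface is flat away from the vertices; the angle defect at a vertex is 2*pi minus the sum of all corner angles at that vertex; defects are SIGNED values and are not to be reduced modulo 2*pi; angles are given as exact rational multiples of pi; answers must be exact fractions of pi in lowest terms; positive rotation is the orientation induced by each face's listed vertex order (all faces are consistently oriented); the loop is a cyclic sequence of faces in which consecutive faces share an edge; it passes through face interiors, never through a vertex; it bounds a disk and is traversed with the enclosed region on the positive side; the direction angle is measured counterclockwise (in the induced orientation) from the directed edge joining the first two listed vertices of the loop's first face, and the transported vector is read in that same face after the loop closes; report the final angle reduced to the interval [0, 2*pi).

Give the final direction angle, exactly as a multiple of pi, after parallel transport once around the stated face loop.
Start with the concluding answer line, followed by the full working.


Answer: final direction angle = (5/12)*pi

enclosed vertex P0: corner angles sum to (10/3)*pi, defect = 2*pi - (10/3)*pi = (-4/3)*pi
holonomy = initial angle + sum of enclosed defects (mod 2*pi), positive in the induced orientation
final angle = (7/4)*pi - (4/3)*pi = (5/12)*pi (mod 2*pi)


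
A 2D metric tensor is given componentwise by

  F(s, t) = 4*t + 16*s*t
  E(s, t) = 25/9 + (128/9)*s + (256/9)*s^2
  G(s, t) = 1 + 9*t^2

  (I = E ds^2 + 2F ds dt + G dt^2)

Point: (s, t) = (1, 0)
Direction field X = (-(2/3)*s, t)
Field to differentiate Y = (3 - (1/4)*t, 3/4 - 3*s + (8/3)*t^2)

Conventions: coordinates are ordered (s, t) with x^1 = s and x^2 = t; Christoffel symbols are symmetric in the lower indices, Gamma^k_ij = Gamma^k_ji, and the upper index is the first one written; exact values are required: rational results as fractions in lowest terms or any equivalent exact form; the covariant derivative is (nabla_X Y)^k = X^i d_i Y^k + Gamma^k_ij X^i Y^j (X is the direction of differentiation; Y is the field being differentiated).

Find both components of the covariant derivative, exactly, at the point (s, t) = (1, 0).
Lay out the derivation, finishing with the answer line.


E = 409/9, F = 0, G = 1 at the point
E_s = 640/9, E_t = 0, F_s = 0, F_t = 20, G_s = 0, G_t = 0
EG - F^2 = 409/9;  g^inv = (9/409) * [[1, 0], [0, 409/9]]
first-kind symbols [ij,l] = (1/2)(d_i g_jl + d_j g_il - d_l g_ij): [ss,s] = E_s/2 = 320/9, [ss,t] = F_s - E_t/2 = 0, [st,s] = E_t/2 = 0, [st,t] = G_s/2 = 0, [tt,s] = F_t - G_s/2 = 20, [tt,t] = G_t/2 = 0
Gamma^s_ij = (G*[ij,s] - F*[ij,t])/(EG - F^2), Gamma^t_ij = (E*[ij,t] - F*[ij,s])/(EG - F^2)
Gamma_sss = 320/409, Gamma_sst = 0, Gamma_stt = 180/409, Gamma_tss = 0, Gamma_tst = 0, Gamma_ttt = 0
X = (-2/3, 0), Y = (3, -9/4) at the point

Answer: (nabla_X Y)^s = -640/409, (nabla_X Y)^t = 2


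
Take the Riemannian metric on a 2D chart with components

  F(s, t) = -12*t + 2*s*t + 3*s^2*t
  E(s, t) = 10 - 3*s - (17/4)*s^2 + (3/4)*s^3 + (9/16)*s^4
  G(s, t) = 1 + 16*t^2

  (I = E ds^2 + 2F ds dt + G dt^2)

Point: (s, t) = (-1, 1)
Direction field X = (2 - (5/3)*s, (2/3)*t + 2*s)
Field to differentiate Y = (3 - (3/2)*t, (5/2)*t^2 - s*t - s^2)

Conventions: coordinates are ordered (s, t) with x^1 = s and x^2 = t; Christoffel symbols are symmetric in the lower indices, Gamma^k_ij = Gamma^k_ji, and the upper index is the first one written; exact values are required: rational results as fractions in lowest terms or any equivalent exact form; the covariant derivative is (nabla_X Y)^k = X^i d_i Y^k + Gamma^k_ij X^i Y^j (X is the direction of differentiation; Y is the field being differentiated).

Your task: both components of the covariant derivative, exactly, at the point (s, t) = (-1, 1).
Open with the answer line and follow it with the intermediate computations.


Answer: (nabla_X Y)^s = 4844/1179, (nabla_X Y)^t = -8725/1179

E = 137/16, F = -11, G = 17 at the point
E_s = 11/2, E_t = 0, F_s = -4, F_t = -11, G_s = 0, G_t = 32
EG - F^2 = 393/16;  g^inv = (16/393) * [[17, 11], [11, 137/16]]
first-kind symbols [ij,l] = (1/2)(d_i g_jl + d_j g_il - d_l g_ij): [ss,s] = E_s/2 = 11/4, [ss,t] = F_s - E_t/2 = -4, [st,s] = E_t/2 = 0, [st,t] = G_s/2 = 0, [tt,s] = F_t - G_s/2 = -11, [tt,t] = G_t/2 = 16
Gamma^s_ij = (G*[ij,s] - F*[ij,t])/(EG - F^2), Gamma^t_ij = (E*[ij,t] - F*[ij,s])/(EG - F^2)
Gamma_sss = 44/393, Gamma_sst = 0, Gamma_stt = -176/393, Gamma_tss = -64/393, Gamma_tst = 0, Gamma_ttt = 256/393
X = (11/3, -4/3), Y = (3/2, 5/2) at the point
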